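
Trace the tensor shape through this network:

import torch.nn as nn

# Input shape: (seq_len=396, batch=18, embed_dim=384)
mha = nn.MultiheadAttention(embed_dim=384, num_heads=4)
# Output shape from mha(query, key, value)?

Input shape: (396, 18, 384)
Output shape: (396, 18, 384)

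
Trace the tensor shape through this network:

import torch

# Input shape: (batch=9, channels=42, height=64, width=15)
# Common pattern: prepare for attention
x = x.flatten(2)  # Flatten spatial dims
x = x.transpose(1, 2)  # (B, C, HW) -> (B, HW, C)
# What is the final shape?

Input shape: (9, 42, 64, 15)
  -> after flatten(2): (9, 42, 960)
Output shape: (9, 960, 42)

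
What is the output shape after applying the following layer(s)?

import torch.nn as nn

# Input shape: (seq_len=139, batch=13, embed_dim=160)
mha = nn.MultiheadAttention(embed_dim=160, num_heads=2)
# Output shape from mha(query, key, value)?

Input shape: (139, 13, 160)
Output shape: (139, 13, 160)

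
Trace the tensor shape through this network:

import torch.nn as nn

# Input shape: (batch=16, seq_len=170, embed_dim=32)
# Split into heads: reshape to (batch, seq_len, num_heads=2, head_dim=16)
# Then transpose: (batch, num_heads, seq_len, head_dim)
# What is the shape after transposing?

Input shape: (16, 170, 32)
  -> after reshape: (16, 170, 2, 16)
Output shape: (16, 2, 170, 16)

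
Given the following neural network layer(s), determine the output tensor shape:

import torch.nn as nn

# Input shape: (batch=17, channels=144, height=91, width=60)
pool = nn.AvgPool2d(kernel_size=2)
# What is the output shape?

Input shape: (17, 144, 91, 60)
Output shape: (17, 144, 45, 30)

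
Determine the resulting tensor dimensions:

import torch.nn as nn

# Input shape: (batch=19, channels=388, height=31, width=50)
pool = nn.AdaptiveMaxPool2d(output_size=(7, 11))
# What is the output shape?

Input shape: (19, 388, 31, 50)
Output shape: (19, 388, 7, 11)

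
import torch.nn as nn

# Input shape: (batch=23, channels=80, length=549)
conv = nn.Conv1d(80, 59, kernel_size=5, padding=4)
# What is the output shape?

Input shape: (23, 80, 549)
Output shape: (23, 59, 553)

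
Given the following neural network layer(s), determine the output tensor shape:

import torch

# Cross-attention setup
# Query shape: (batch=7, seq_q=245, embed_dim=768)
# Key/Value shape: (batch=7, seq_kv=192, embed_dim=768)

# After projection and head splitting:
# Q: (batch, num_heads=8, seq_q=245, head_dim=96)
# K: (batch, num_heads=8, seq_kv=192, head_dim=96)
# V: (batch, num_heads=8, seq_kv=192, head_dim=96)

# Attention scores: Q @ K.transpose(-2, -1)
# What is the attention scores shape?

Input shape: (7, 245, 768)
Output shape: (7, 8, 245, 192)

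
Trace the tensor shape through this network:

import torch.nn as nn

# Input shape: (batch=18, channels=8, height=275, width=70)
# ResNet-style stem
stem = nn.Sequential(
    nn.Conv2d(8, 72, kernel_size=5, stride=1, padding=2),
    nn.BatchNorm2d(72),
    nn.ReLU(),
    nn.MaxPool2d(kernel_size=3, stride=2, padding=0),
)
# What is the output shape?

Input shape: (18, 8, 275, 70)
  -> after Conv2d 5x5 stride=1: (18, 72, 275, 70)
Output shape: (18, 72, 137, 34)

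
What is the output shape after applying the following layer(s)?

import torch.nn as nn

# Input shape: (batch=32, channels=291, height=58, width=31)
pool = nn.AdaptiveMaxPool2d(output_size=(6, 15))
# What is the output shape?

Input shape: (32, 291, 58, 31)
Output shape: (32, 291, 6, 15)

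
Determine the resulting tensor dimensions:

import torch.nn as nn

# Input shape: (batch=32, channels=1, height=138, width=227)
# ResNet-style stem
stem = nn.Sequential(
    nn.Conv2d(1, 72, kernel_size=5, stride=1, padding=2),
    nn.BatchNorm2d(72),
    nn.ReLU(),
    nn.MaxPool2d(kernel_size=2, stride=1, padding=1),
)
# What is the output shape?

Input shape: (32, 1, 138, 227)
  -> after Conv2d 5x5 stride=1: (32, 72, 138, 227)
Output shape: (32, 72, 139, 228)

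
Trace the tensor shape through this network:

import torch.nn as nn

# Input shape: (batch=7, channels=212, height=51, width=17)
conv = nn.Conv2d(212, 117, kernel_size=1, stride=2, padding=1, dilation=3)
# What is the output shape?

Input shape: (7, 212, 51, 17)
Output shape: (7, 117, 27, 10)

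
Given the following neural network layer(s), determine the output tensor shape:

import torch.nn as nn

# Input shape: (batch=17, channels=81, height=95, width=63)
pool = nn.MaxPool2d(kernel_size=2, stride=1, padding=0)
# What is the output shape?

Input shape: (17, 81, 95, 63)
Output shape: (17, 81, 94, 62)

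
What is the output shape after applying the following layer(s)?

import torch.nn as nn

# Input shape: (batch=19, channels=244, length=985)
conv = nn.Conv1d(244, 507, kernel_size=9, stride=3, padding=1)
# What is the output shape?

Input shape: (19, 244, 985)
Output shape: (19, 507, 327)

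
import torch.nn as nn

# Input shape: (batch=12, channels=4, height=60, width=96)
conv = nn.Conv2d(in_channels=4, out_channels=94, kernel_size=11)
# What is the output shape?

Input shape: (12, 4, 60, 96)
Output shape: (12, 94, 50, 86)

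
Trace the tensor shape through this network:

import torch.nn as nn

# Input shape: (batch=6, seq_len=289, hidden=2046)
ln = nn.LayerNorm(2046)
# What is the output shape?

Input shape: (6, 289, 2046)
Output shape: (6, 289, 2046)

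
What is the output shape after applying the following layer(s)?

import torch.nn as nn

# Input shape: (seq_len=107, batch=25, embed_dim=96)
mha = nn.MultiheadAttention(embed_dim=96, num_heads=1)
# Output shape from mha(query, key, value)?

Input shape: (107, 25, 96)
Output shape: (107, 25, 96)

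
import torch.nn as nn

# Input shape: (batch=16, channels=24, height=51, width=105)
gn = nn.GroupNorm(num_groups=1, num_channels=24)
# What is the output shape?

Input shape: (16, 24, 51, 105)
Output shape: (16, 24, 51, 105)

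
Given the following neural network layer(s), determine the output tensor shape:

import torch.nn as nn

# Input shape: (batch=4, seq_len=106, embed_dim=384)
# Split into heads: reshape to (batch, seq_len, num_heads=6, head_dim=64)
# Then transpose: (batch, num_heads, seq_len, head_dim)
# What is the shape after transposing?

Input shape: (4, 106, 384)
  -> after reshape: (4, 106, 6, 64)
Output shape: (4, 6, 106, 64)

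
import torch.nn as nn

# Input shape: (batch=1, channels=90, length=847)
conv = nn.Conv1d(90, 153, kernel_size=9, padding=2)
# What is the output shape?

Input shape: (1, 90, 847)
Output shape: (1, 153, 843)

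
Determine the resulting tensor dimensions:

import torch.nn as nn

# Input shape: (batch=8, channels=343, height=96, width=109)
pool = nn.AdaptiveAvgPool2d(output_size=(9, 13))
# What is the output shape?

Input shape: (8, 343, 96, 109)
Output shape: (8, 343, 9, 13)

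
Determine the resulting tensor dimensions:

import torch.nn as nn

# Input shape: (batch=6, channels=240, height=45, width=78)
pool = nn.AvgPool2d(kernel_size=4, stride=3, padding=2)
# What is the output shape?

Input shape: (6, 240, 45, 78)
Output shape: (6, 240, 16, 27)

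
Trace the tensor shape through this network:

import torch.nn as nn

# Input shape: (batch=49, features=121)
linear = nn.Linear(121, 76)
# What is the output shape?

Input shape: (49, 121)
Output shape: (49, 76)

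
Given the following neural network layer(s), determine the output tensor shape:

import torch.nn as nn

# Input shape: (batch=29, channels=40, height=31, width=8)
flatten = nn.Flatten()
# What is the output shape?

Input shape: (29, 40, 31, 8)
Output shape: (29, 9920)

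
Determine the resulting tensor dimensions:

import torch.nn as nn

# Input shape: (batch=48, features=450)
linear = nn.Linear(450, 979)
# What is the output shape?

Input shape: (48, 450)
Output shape: (48, 979)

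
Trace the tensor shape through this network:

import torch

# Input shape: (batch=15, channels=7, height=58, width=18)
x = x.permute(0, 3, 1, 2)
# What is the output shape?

Input shape: (15, 7, 58, 18)
Output shape: (15, 18, 7, 58)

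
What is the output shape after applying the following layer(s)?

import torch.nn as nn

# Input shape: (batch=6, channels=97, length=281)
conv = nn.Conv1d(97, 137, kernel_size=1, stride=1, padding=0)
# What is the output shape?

Input shape: (6, 97, 281)
Output shape: (6, 137, 281)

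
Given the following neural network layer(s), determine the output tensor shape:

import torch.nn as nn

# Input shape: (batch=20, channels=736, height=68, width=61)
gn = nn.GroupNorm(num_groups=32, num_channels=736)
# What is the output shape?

Input shape: (20, 736, 68, 61)
Output shape: (20, 736, 68, 61)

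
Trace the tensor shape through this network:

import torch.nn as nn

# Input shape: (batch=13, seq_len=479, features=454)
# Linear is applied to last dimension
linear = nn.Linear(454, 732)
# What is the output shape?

Input shape: (13, 479, 454)
Output shape: (13, 479, 732)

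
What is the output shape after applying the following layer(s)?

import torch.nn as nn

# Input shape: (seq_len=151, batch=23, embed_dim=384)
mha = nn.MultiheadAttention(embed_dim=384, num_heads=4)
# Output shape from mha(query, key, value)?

Input shape: (151, 23, 384)
Output shape: (151, 23, 384)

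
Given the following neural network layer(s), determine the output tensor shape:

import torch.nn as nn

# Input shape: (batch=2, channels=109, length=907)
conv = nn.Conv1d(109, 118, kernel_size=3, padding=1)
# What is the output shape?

Input shape: (2, 109, 907)
Output shape: (2, 118, 907)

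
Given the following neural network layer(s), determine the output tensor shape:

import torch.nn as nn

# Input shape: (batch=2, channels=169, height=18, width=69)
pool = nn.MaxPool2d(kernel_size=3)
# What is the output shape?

Input shape: (2, 169, 18, 69)
Output shape: (2, 169, 6, 23)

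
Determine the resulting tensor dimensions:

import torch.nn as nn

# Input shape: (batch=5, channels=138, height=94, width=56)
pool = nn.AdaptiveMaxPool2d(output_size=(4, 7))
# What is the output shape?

Input shape: (5, 138, 94, 56)
Output shape: (5, 138, 4, 7)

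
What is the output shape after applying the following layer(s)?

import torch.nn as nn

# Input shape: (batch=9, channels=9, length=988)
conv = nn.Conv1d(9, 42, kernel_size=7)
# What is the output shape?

Input shape: (9, 9, 988)
Output shape: (9, 42, 982)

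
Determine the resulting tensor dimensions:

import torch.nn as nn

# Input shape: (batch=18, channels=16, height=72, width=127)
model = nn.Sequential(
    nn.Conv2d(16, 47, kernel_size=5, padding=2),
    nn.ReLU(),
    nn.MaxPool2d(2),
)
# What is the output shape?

Input shape: (18, 16, 72, 127)
  -> after Conv2d: (18, 47, 72, 127)
  -> after ReLU: (18, 47, 72, 127)
Output shape: (18, 47, 36, 63)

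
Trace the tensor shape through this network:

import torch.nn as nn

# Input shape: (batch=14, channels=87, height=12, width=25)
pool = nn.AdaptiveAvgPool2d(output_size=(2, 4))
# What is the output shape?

Input shape: (14, 87, 12, 25)
Output shape: (14, 87, 2, 4)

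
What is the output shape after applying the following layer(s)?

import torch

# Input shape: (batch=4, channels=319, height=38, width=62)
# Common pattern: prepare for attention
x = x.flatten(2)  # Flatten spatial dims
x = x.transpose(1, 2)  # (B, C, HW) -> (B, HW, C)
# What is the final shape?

Input shape: (4, 319, 38, 62)
  -> after flatten(2): (4, 319, 2356)
Output shape: (4, 2356, 319)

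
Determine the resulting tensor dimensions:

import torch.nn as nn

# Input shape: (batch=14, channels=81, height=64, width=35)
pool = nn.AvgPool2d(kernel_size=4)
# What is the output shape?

Input shape: (14, 81, 64, 35)
Output shape: (14, 81, 16, 8)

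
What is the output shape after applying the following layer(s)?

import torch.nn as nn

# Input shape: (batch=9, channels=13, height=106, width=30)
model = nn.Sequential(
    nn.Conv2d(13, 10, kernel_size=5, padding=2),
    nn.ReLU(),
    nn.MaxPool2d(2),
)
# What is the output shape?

Input shape: (9, 13, 106, 30)
  -> after Conv2d: (9, 10, 106, 30)
  -> after ReLU: (9, 10, 106, 30)
Output shape: (9, 10, 53, 15)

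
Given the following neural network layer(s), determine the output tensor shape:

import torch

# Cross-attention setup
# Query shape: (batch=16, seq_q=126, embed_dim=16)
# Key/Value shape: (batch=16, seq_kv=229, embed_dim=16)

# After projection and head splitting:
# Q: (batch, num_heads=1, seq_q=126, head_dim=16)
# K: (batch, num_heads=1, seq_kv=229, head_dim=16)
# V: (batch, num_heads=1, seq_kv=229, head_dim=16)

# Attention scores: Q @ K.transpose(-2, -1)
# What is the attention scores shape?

Input shape: (16, 126, 16)
Output shape: (16, 1, 126, 229)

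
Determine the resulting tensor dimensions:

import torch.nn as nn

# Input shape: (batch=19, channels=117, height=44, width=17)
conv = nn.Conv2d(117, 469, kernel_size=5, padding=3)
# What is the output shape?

Input shape: (19, 117, 44, 17)
Output shape: (19, 469, 46, 19)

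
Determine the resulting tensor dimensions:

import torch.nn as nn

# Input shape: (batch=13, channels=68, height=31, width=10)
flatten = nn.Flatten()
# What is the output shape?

Input shape: (13, 68, 31, 10)
Output shape: (13, 21080)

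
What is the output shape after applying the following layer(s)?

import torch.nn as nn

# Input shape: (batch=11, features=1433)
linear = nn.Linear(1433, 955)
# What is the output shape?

Input shape: (11, 1433)
Output shape: (11, 955)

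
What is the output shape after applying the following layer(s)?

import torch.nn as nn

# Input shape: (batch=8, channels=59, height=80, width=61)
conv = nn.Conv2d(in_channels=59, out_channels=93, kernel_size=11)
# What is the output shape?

Input shape: (8, 59, 80, 61)
Output shape: (8, 93, 70, 51)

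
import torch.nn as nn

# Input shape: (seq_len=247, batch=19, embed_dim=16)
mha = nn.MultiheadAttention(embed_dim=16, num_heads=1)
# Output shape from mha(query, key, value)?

Input shape: (247, 19, 16)
Output shape: (247, 19, 16)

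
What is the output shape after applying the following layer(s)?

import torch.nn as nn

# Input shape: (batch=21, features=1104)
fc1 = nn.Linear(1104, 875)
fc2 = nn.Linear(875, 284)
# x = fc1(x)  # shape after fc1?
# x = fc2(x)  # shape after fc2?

Input shape: (21, 1104)
  -> after fc1: (21, 875)
Output shape: (21, 284)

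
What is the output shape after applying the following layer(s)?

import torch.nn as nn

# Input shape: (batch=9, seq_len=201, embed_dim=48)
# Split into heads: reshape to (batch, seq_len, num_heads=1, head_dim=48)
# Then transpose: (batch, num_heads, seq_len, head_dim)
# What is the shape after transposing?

Input shape: (9, 201, 48)
  -> after reshape: (9, 201, 1, 48)
Output shape: (9, 1, 201, 48)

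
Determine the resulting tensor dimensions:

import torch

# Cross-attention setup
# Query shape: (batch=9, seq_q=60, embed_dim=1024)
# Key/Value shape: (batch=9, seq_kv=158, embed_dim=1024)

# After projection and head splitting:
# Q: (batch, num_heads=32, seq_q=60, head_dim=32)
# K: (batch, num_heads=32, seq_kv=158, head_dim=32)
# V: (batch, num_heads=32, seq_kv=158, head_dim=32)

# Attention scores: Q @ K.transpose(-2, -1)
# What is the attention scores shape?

Input shape: (9, 60, 1024)
Output shape: (9, 32, 60, 158)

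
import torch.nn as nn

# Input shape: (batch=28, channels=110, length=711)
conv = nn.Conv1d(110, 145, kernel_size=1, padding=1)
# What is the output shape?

Input shape: (28, 110, 711)
Output shape: (28, 145, 713)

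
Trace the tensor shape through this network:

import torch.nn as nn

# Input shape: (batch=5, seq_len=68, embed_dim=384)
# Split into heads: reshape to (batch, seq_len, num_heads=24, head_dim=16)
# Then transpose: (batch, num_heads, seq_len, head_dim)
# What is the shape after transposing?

Input shape: (5, 68, 384)
  -> after reshape: (5, 68, 24, 16)
Output shape: (5, 24, 68, 16)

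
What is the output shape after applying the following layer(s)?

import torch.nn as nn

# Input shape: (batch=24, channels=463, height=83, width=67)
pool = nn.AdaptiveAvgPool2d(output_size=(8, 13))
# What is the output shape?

Input shape: (24, 463, 83, 67)
Output shape: (24, 463, 8, 13)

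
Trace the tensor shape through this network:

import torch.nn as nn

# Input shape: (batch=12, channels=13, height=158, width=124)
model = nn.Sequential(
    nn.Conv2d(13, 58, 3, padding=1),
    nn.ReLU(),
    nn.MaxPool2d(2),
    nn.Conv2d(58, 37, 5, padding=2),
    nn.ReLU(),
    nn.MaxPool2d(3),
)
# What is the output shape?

Input shape: (12, 13, 158, 124)
  -> after first Conv2d: (12, 58, 158, 124)
  -> after first MaxPool2d: (12, 58, 79, 62)
  -> after second Conv2d: (12, 37, 79, 62)
Output shape: (12, 37, 26, 20)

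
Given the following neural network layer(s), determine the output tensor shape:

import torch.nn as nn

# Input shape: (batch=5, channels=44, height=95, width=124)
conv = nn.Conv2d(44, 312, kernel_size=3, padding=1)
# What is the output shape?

Input shape: (5, 44, 95, 124)
Output shape: (5, 312, 95, 124)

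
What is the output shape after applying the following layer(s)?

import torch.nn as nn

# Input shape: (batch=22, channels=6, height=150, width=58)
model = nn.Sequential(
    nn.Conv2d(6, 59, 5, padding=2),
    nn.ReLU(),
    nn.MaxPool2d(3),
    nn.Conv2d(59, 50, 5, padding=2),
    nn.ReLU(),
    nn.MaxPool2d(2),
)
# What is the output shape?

Input shape: (22, 6, 150, 58)
  -> after first Conv2d: (22, 59, 150, 58)
  -> after first MaxPool2d: (22, 59, 50, 19)
  -> after second Conv2d: (22, 50, 50, 19)
Output shape: (22, 50, 25, 9)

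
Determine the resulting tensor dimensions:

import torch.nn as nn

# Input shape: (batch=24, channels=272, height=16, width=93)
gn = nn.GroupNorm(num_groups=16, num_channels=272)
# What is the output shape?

Input shape: (24, 272, 16, 93)
Output shape: (24, 272, 16, 93)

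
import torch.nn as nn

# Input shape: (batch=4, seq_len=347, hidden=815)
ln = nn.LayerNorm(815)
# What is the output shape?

Input shape: (4, 347, 815)
Output shape: (4, 347, 815)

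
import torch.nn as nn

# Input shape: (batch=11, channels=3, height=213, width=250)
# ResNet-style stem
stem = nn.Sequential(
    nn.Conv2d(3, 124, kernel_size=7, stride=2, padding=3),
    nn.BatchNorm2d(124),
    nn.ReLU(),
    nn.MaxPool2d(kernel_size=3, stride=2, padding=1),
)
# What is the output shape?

Input shape: (11, 3, 213, 250)
  -> after Conv2d 7x7 stride=2: (11, 124, 107, 125)
Output shape: (11, 124, 54, 63)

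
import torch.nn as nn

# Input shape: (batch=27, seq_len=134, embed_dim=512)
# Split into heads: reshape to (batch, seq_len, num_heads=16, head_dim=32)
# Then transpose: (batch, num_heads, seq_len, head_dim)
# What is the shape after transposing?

Input shape: (27, 134, 512)
  -> after reshape: (27, 134, 16, 32)
Output shape: (27, 16, 134, 32)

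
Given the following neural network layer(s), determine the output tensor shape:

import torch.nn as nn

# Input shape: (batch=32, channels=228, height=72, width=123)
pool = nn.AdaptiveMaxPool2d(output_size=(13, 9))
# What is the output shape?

Input shape: (32, 228, 72, 123)
Output shape: (32, 228, 13, 9)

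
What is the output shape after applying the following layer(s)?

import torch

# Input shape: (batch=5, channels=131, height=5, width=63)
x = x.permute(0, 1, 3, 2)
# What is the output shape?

Input shape: (5, 131, 5, 63)
Output shape: (5, 131, 63, 5)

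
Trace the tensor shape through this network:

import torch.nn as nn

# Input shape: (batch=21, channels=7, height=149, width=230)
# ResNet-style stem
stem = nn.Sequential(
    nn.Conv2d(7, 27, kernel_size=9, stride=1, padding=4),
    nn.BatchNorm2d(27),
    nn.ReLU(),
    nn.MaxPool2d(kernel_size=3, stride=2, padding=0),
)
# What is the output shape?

Input shape: (21, 7, 149, 230)
  -> after Conv2d 9x9 stride=1: (21, 27, 149, 230)
Output shape: (21, 27, 74, 114)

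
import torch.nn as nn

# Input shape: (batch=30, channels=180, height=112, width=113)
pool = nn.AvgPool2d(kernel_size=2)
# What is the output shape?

Input shape: (30, 180, 112, 113)
Output shape: (30, 180, 56, 56)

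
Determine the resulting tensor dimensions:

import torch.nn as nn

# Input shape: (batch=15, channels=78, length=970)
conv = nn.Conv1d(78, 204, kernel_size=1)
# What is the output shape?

Input shape: (15, 78, 970)
Output shape: (15, 204, 970)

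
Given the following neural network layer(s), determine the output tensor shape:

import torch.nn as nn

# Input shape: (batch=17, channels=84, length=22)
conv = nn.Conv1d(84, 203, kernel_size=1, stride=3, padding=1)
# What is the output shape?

Input shape: (17, 84, 22)
Output shape: (17, 203, 8)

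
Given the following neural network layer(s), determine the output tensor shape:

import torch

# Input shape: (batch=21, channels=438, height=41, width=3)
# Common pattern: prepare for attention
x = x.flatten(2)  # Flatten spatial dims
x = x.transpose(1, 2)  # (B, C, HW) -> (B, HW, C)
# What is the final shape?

Input shape: (21, 438, 41, 3)
  -> after flatten(2): (21, 438, 123)
Output shape: (21, 123, 438)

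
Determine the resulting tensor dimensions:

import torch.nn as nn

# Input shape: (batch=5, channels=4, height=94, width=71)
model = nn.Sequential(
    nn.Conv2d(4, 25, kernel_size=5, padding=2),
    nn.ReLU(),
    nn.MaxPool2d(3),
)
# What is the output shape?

Input shape: (5, 4, 94, 71)
  -> after Conv2d: (5, 25, 94, 71)
  -> after ReLU: (5, 25, 94, 71)
Output shape: (5, 25, 31, 23)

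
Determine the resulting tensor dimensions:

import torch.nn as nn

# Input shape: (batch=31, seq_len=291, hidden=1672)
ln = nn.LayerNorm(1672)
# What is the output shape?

Input shape: (31, 291, 1672)
Output shape: (31, 291, 1672)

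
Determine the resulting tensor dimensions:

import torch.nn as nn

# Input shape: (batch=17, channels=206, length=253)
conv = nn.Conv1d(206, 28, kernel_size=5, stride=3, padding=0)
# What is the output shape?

Input shape: (17, 206, 253)
Output shape: (17, 28, 83)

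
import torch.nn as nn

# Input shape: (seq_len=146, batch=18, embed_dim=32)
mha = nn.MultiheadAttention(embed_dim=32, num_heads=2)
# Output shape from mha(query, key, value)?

Input shape: (146, 18, 32)
Output shape: (146, 18, 32)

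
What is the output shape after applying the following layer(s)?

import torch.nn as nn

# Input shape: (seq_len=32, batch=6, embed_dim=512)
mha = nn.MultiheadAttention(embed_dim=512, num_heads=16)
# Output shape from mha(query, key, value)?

Input shape: (32, 6, 512)
Output shape: (32, 6, 512)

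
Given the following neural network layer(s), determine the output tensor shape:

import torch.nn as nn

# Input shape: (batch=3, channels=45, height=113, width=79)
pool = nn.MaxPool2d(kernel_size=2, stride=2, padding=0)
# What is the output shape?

Input shape: (3, 45, 113, 79)
Output shape: (3, 45, 56, 39)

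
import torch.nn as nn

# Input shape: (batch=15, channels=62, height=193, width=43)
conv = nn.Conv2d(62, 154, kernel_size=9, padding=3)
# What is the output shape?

Input shape: (15, 62, 193, 43)
Output shape: (15, 154, 191, 41)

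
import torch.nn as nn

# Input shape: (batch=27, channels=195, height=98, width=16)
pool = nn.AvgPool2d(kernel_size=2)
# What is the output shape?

Input shape: (27, 195, 98, 16)
Output shape: (27, 195, 49, 8)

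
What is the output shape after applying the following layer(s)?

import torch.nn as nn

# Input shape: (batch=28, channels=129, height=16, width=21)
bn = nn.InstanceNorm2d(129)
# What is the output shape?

Input shape: (28, 129, 16, 21)
Output shape: (28, 129, 16, 21)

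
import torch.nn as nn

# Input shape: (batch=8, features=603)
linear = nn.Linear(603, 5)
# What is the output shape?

Input shape: (8, 603)
Output shape: (8, 5)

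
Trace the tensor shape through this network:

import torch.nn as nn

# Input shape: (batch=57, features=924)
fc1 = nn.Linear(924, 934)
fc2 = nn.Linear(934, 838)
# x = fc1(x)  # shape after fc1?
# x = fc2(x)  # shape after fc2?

Input shape: (57, 924)
  -> after fc1: (57, 934)
Output shape: (57, 838)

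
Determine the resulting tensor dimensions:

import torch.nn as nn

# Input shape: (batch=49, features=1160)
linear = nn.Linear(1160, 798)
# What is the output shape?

Input shape: (49, 1160)
Output shape: (49, 798)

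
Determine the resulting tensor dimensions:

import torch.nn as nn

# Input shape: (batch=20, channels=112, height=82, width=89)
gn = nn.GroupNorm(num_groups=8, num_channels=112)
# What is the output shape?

Input shape: (20, 112, 82, 89)
Output shape: (20, 112, 82, 89)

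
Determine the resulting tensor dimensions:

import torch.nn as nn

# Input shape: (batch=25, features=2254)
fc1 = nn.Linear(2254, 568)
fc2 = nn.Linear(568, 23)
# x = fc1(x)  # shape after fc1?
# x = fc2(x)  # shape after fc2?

Input shape: (25, 2254)
  -> after fc1: (25, 568)
Output shape: (25, 23)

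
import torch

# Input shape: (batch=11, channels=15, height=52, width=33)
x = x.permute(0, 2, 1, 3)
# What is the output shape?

Input shape: (11, 15, 52, 33)
Output shape: (11, 52, 15, 33)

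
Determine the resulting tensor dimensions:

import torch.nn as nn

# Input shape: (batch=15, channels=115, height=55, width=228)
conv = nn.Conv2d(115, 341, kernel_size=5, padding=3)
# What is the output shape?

Input shape: (15, 115, 55, 228)
Output shape: (15, 341, 57, 230)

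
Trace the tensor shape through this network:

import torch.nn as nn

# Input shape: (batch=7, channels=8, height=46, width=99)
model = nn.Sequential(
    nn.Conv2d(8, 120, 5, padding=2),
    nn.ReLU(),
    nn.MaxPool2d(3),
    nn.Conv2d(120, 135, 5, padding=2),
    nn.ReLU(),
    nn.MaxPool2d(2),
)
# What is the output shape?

Input shape: (7, 8, 46, 99)
  -> after first Conv2d: (7, 120, 46, 99)
  -> after first MaxPool2d: (7, 120, 15, 33)
  -> after second Conv2d: (7, 135, 15, 33)
Output shape: (7, 135, 7, 16)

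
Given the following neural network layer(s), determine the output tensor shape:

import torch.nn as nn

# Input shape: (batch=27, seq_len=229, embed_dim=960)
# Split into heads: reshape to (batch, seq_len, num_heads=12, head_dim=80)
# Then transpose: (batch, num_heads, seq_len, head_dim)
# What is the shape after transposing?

Input shape: (27, 229, 960)
  -> after reshape: (27, 229, 12, 80)
Output shape: (27, 12, 229, 80)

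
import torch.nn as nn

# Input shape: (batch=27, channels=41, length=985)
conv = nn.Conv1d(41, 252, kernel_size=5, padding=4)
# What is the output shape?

Input shape: (27, 41, 985)
Output shape: (27, 252, 989)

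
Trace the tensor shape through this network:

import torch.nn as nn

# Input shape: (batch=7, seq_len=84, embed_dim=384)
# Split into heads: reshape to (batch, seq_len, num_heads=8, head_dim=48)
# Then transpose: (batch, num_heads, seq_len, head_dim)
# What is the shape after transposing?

Input shape: (7, 84, 384)
  -> after reshape: (7, 84, 8, 48)
Output shape: (7, 8, 84, 48)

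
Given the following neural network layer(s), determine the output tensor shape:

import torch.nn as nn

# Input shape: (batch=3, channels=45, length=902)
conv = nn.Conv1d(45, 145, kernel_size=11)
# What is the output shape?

Input shape: (3, 45, 902)
Output shape: (3, 145, 892)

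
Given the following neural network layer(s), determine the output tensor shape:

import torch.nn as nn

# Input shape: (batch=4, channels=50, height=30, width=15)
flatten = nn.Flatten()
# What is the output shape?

Input shape: (4, 50, 30, 15)
Output shape: (4, 22500)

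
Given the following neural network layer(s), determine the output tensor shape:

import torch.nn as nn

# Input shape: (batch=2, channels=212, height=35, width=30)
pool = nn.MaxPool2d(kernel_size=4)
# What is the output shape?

Input shape: (2, 212, 35, 30)
Output shape: (2, 212, 8, 7)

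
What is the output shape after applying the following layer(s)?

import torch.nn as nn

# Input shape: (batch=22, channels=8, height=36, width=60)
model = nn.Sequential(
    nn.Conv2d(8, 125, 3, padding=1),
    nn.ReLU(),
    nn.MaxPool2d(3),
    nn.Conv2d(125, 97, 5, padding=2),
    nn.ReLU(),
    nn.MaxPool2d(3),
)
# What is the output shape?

Input shape: (22, 8, 36, 60)
  -> after first Conv2d: (22, 125, 36, 60)
  -> after first MaxPool2d: (22, 125, 12, 20)
  -> after second Conv2d: (22, 97, 12, 20)
Output shape: (22, 97, 4, 6)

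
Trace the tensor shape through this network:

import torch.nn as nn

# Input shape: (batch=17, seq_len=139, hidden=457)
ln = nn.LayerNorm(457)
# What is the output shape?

Input shape: (17, 139, 457)
Output shape: (17, 139, 457)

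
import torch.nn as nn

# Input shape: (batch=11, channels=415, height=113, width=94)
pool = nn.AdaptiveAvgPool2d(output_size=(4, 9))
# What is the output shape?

Input shape: (11, 415, 113, 94)
Output shape: (11, 415, 4, 9)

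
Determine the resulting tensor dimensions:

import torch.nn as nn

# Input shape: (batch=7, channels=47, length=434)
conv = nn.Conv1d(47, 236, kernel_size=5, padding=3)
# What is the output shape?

Input shape: (7, 47, 434)
Output shape: (7, 236, 436)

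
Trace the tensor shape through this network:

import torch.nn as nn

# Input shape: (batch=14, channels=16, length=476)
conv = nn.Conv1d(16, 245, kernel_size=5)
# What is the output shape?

Input shape: (14, 16, 476)
Output shape: (14, 245, 472)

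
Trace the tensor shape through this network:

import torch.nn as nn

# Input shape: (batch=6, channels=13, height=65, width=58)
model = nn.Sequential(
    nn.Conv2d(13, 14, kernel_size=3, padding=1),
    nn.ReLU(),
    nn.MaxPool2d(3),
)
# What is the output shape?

Input shape: (6, 13, 65, 58)
  -> after Conv2d: (6, 14, 65, 58)
  -> after ReLU: (6, 14, 65, 58)
Output shape: (6, 14, 21, 19)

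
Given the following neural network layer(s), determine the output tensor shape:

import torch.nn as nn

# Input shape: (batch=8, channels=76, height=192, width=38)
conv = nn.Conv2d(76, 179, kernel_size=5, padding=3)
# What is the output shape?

Input shape: (8, 76, 192, 38)
Output shape: (8, 179, 194, 40)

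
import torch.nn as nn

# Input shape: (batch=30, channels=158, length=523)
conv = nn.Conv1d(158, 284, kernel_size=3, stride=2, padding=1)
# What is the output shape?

Input shape: (30, 158, 523)
Output shape: (30, 284, 262)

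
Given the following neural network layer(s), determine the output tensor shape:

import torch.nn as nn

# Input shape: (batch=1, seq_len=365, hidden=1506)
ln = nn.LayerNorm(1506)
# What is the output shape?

Input shape: (1, 365, 1506)
Output shape: (1, 365, 1506)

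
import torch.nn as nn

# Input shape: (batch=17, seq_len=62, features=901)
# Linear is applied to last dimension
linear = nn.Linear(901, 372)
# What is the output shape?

Input shape: (17, 62, 901)
Output shape: (17, 62, 372)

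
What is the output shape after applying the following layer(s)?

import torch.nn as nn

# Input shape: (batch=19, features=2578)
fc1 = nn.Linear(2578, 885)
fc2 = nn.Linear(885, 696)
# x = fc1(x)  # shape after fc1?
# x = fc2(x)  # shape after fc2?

Input shape: (19, 2578)
  -> after fc1: (19, 885)
Output shape: (19, 696)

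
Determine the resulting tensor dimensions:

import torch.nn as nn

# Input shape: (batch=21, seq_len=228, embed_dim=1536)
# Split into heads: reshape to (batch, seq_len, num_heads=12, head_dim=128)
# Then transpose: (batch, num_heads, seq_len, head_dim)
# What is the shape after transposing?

Input shape: (21, 228, 1536)
  -> after reshape: (21, 228, 12, 128)
Output shape: (21, 12, 228, 128)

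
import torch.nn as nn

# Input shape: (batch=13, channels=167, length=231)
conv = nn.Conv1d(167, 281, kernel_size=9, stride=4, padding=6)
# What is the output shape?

Input shape: (13, 167, 231)
Output shape: (13, 281, 59)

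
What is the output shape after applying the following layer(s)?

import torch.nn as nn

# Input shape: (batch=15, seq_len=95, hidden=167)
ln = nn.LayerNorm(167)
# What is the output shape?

Input shape: (15, 95, 167)
Output shape: (15, 95, 167)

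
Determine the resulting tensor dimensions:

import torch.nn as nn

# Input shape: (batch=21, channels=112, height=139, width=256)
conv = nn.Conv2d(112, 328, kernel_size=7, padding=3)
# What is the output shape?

Input shape: (21, 112, 139, 256)
Output shape: (21, 328, 139, 256)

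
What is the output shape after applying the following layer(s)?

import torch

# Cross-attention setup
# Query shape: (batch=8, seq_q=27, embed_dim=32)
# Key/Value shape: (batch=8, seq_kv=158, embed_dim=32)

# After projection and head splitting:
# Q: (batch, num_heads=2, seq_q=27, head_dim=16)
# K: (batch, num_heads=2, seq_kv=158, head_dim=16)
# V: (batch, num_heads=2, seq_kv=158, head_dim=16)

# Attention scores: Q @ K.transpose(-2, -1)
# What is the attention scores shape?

Input shape: (8, 27, 32)
Output shape: (8, 2, 27, 158)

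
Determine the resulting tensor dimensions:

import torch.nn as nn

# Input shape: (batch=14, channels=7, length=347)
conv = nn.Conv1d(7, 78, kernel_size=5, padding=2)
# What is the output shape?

Input shape: (14, 7, 347)
Output shape: (14, 78, 347)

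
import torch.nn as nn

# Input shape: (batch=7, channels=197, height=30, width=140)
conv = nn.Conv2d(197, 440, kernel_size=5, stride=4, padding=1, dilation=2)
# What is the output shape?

Input shape: (7, 197, 30, 140)
Output shape: (7, 440, 6, 34)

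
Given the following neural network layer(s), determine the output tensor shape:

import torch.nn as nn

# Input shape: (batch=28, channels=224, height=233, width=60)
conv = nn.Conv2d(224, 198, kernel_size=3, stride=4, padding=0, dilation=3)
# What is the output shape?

Input shape: (28, 224, 233, 60)
Output shape: (28, 198, 57, 14)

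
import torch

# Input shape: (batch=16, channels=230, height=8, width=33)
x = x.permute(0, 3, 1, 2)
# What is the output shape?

Input shape: (16, 230, 8, 33)
Output shape: (16, 33, 230, 8)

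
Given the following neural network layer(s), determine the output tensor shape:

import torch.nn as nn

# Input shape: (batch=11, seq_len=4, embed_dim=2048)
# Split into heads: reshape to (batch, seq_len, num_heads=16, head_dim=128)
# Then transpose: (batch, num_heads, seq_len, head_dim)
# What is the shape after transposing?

Input shape: (11, 4, 2048)
  -> after reshape: (11, 4, 16, 128)
Output shape: (11, 16, 4, 128)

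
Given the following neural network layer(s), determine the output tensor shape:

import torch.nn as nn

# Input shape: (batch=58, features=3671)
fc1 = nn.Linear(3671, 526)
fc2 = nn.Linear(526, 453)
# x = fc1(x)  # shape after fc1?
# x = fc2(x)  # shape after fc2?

Input shape: (58, 3671)
  -> after fc1: (58, 526)
Output shape: (58, 453)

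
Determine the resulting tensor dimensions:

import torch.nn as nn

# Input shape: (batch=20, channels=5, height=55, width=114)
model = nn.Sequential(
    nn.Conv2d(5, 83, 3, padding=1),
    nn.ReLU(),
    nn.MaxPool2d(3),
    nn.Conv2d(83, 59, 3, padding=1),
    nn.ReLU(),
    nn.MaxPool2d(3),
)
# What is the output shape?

Input shape: (20, 5, 55, 114)
  -> after first Conv2d: (20, 83, 55, 114)
  -> after first MaxPool2d: (20, 83, 18, 38)
  -> after second Conv2d: (20, 59, 18, 38)
Output shape: (20, 59, 6, 12)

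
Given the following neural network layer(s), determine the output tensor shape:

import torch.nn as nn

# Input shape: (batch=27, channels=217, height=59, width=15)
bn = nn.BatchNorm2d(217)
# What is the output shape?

Input shape: (27, 217, 59, 15)
Output shape: (27, 217, 59, 15)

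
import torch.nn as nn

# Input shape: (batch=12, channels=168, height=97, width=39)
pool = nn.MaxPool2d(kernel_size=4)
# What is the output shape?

Input shape: (12, 168, 97, 39)
Output shape: (12, 168, 24, 9)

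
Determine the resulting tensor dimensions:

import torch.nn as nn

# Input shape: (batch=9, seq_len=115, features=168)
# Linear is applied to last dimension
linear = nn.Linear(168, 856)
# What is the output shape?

Input shape: (9, 115, 168)
Output shape: (9, 115, 856)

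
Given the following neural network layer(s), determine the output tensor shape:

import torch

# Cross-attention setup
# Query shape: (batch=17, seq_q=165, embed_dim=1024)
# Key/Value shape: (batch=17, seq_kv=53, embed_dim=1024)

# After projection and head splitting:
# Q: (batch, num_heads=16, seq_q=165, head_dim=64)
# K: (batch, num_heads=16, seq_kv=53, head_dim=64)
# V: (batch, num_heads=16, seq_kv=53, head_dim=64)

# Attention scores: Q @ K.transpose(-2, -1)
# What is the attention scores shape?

Input shape: (17, 165, 1024)
Output shape: (17, 16, 165, 53)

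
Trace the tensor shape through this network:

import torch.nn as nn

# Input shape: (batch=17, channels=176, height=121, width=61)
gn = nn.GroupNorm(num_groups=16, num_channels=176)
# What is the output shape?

Input shape: (17, 176, 121, 61)
Output shape: (17, 176, 121, 61)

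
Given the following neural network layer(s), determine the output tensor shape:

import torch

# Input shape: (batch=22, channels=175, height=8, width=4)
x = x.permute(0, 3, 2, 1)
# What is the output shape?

Input shape: (22, 175, 8, 4)
Output shape: (22, 4, 8, 175)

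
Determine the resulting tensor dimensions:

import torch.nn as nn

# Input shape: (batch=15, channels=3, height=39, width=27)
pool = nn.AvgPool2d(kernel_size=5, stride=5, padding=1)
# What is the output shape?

Input shape: (15, 3, 39, 27)
Output shape: (15, 3, 8, 5)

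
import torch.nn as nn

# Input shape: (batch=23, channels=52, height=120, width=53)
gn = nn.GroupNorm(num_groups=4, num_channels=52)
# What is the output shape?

Input shape: (23, 52, 120, 53)
Output shape: (23, 52, 120, 53)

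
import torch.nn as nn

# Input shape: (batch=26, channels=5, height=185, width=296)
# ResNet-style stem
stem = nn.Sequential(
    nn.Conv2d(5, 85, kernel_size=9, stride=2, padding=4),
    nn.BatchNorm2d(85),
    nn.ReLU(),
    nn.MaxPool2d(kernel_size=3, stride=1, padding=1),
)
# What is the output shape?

Input shape: (26, 5, 185, 296)
  -> after Conv2d 9x9 stride=2: (26, 85, 93, 148)
Output shape: (26, 85, 93, 148)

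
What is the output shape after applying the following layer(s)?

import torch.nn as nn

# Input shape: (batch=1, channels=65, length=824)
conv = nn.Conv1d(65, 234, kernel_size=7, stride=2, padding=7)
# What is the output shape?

Input shape: (1, 65, 824)
Output shape: (1, 234, 416)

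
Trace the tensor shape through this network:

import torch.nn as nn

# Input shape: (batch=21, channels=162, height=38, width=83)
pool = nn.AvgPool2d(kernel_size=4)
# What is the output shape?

Input shape: (21, 162, 38, 83)
Output shape: (21, 162, 9, 20)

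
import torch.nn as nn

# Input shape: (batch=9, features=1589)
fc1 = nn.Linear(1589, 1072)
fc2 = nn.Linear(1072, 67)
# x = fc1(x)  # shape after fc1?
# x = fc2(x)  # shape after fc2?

Input shape: (9, 1589)
  -> after fc1: (9, 1072)
Output shape: (9, 67)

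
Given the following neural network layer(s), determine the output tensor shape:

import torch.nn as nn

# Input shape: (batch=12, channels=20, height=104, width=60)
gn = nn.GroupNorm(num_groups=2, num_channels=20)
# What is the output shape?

Input shape: (12, 20, 104, 60)
Output shape: (12, 20, 104, 60)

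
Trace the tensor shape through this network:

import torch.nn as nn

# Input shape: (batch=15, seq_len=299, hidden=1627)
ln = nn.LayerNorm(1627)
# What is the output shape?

Input shape: (15, 299, 1627)
Output shape: (15, 299, 1627)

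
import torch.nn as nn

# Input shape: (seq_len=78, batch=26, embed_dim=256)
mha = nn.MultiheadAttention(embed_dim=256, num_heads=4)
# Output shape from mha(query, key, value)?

Input shape: (78, 26, 256)
Output shape: (78, 26, 256)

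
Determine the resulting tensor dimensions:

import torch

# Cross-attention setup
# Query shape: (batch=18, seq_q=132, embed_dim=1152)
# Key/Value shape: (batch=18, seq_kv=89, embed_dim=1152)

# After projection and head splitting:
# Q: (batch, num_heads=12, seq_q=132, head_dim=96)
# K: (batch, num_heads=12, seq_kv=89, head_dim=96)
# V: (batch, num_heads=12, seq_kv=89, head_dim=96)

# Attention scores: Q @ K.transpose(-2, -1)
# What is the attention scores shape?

Input shape: (18, 132, 1152)
Output shape: (18, 12, 132, 89)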